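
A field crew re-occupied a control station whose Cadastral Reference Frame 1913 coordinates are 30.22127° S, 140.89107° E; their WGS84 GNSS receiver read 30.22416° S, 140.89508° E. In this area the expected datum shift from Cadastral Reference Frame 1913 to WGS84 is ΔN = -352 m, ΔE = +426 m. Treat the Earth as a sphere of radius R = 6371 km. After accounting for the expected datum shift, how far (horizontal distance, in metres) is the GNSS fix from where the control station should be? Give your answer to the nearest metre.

51 m

Observed coordinate differences: Δφ = -0.00289°, Δλ = +0.00401°.
Converting to metres (1° lat = 111195 m, cos φ = 0.864088): observed ΔN = -321.4 m, observed ΔE = 385.3 m.
Subtracting the expected shift leaves a residual of -321.4 − (-352) = 30.6 m north and 385.3 − (426) = -40.7 m east.
Residual distance = √(30.6² + (-40.7)²) = 51.0 m.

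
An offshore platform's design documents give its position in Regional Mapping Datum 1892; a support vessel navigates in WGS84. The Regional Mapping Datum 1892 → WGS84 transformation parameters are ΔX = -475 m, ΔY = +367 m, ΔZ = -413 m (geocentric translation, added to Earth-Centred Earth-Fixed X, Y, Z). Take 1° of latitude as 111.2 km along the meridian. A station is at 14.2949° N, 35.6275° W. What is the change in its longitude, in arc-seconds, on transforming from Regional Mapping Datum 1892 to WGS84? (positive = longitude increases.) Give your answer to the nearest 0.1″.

Δλ = 0.7″

sin φ = 0.246913, cos φ = 0.969038, sin λ = -0.582513, cos λ = 0.812821.
East component: ΔE = −sin λ·ΔX + cos λ·ΔY = −(-0.582513)(-475) + (0.812821)(367) = 21.61 m.
1° of latitude spans 111200 m; at latitude φ, 1° of longitude spans that × cos φ = 107757.0 m, so Δλ = 21.61 / 107757.0 × 3600 = 0.722″.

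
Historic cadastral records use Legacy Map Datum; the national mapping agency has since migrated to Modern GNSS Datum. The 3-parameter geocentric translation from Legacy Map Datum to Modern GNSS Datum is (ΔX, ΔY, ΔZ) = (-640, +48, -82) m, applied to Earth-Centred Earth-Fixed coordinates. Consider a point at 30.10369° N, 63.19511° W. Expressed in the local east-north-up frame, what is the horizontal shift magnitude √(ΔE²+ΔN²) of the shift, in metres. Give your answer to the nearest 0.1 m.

At φ = 30.10369°, λ = -63.19511°: sin φ = 0.501566, cos φ = 0.865119, sin λ = -0.892547, cos λ = 0.450954.
ΔE = −sin λ·ΔX + cos λ·ΔY = −(-0.892547)·(-640) + (0.450954)·(48) = -549.58 m.
ΔN = −sin φ cos λ·ΔX − sin φ sin λ·ΔY + cos φ·ΔZ = −(0.501566)(0.450954)(-640) − (0.501566)(-0.892547)(48) + (0.865119)(-82) = 95.31 m.
Horizontal magnitude = √(ΔE² + ΔN²) = √((-549.58)² + 95.31²) = 557.79 m.

557.8 m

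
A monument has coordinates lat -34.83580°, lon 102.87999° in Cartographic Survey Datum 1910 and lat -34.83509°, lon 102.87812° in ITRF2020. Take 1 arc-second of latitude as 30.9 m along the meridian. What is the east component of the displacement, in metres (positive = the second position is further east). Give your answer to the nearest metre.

Δφ = -34.83509° − -34.83580° = +0.00071°; Δλ = 102.87812° − 102.87999° = -0.00187°.
1° of latitude = 3600 × 30.90 = 111240 m.
ΔN = Δφ × 111240 = 79.0 m; ΔE = Δλ × 111240 × cos(-34.83580°) = -0.00187 × 111240 × 0.820792 = -170.7 m.

ΔE = -171 m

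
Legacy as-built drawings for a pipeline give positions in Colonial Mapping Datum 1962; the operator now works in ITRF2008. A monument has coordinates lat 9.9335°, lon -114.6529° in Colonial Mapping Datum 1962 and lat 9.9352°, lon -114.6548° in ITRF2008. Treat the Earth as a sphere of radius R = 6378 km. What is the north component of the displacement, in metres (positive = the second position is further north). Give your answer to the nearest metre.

Δφ = 9.9352° − 9.9335° = +0.0017°; Δλ = -114.6548° − -114.6529° = -0.0019°.
1° along a meridian = πR/180 = 111317 m.
ΔN = Δφ × 111317 = 189.2 m; ΔE = Δλ × 111317 × cos(9.9335°) = -0.0019 × 111317 × 0.985009 = -208.3 m.

ΔN = 189 m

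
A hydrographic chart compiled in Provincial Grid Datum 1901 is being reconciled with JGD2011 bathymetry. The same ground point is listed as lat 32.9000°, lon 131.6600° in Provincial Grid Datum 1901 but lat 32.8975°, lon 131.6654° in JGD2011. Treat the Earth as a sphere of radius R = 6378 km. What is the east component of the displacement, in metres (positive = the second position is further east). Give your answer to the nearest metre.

Δφ = 32.8975° − 32.9000° = -0.0025°; Δλ = 131.6654° − 131.6600° = +0.0054°.
1° along a meridian = πR/180 = 111317 m.
ΔN = Δφ × 111317 = -278.3 m; ΔE = Δλ × 111317 × cos(32.9000°) = +0.0054 × 111317 × 0.839620 = 504.7 m.

ΔE = 505 m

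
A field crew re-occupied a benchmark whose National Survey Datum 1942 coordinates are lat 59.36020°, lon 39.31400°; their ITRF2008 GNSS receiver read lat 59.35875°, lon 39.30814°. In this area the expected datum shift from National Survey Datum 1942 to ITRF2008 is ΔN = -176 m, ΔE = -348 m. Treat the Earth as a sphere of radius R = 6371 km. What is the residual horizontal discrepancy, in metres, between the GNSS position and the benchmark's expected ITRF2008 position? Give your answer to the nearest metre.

22 m

Observed coordinate differences: Δφ = -0.00145°, Δλ = -0.00586°.
Converting to metres (1° lat = 111195 m, cos φ = 0.509639): observed ΔN = -161.2 m, observed ΔE = -332.1 m.
Subtracting the expected shift leaves a residual of -161.2 − (-176) = 14.8 m north and -332.1 − (-348) = 15.9 m east.
Residual distance = √(14.8² + 15.9²) = 21.7 m.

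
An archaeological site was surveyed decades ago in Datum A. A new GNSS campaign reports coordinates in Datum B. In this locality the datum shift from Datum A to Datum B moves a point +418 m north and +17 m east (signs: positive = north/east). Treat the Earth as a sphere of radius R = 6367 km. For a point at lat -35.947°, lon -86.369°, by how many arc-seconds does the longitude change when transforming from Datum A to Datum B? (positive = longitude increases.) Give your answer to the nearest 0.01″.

Δλ = 0.68″

At latitude -35.947°, cos φ = 0.809560.
One radian of longitude at latitude φ spans R cos φ, so Δλ = ΔE / (R cos φ) = 17.0 / (6367000 × 0.809560) = 3.2981e-06 rad = 0.680″.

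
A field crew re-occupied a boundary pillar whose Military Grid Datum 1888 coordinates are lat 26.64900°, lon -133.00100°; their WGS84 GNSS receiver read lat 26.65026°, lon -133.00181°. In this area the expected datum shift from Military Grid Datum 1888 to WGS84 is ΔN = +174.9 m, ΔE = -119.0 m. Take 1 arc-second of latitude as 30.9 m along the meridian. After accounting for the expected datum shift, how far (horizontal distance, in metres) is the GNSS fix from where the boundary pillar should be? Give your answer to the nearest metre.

Observed coordinate differences: Δφ = +0.00126°, Δλ = -0.00081°.
Converting to metres (1° lat = 111240 m, cos φ = 0.893771): observed ΔN = 140.2 m, observed ΔE = -80.5 m.
Subtracting the expected shift leaves a residual of 140.2 − (174.9) = -34.7 m north and -80.5 − (-119.0) = 38.5 m east.
Residual distance = √((-34.7)² + 38.5²) = 51.8 m.

52 m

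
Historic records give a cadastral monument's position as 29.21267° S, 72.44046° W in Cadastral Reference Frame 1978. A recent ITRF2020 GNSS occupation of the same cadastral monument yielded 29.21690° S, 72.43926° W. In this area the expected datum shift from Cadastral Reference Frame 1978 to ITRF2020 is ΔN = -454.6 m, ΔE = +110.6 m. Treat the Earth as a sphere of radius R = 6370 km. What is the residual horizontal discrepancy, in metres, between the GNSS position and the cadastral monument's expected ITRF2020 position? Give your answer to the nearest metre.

Observed coordinate differences: Δφ = -0.00423°, Δλ = +0.00120°.
Converting to metres (1° lat = 111177 m, cos φ = 0.872814): observed ΔN = -470.3 m, observed ΔE = 116.4 m.
Subtracting the expected shift leaves a residual of -470.3 − (-454.6) = -15.7 m north and 116.4 − (110.6) = 5.8 m east.
Residual distance = √((-15.7)² + 5.8²) = 16.7 m.

17 m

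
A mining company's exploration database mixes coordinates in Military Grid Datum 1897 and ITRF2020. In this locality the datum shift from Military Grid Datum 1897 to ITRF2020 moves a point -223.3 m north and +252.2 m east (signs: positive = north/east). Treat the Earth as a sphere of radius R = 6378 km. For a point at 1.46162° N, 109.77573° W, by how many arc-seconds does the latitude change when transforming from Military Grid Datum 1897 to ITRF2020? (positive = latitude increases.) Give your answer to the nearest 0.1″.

Δφ = -7.2″

On a sphere of radius R, 1 rad of latitude = R, so Δφ = ΔN / R = -223.3 / 6378000 = -3.5011e-05 rad = -7.222″.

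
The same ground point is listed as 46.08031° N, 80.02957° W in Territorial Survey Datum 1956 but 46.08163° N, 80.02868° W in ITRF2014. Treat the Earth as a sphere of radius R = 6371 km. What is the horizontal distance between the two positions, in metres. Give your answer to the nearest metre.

Δφ = 46.08163° − 46.08031° = +0.00132°; Δλ = -80.02868° − -80.02957° = +0.00089°.
1° along a meridian = πR/180 = 111195 m.
ΔN = Δφ × 111195 = 146.8 m; ΔE = Δλ × 111195 × cos(46.08031°) = +0.00089 × 111195 × 0.693649 = 68.6 m.
Distance = √(ΔE² + ΔN²) = √(68.6² + 146.8²) = 162.0 m.

162 m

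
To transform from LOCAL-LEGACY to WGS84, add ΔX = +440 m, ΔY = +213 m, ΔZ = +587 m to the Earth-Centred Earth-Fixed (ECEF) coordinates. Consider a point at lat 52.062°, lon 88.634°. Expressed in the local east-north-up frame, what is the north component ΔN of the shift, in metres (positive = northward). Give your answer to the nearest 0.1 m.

ΔN = 184.7 m

At φ = 52.062°, λ = 88.634°: sin φ = 0.788677, cos φ = 0.614808, sin λ = 0.999716, cos λ = 0.023839.
ΔN = −sin φ cos λ·ΔX − sin φ sin λ·ΔY + cos φ·ΔZ = −(0.788677)(0.023839)(440) − (0.788677)(0.999716)(213) + (0.614808)(587) = 184.68 m.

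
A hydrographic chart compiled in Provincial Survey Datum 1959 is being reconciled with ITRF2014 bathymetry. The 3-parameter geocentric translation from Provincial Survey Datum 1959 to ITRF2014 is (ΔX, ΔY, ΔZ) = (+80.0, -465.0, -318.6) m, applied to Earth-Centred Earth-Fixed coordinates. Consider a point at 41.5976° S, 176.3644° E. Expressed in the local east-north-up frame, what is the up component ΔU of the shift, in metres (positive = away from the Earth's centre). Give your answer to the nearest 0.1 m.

ΔU = 129.8 m

The local up (radial) axis is (cos φ cos λ, cos φ sin λ, sin φ), giving ΔU = -59.706 − 22.050 + 211.517 = 129.76 m.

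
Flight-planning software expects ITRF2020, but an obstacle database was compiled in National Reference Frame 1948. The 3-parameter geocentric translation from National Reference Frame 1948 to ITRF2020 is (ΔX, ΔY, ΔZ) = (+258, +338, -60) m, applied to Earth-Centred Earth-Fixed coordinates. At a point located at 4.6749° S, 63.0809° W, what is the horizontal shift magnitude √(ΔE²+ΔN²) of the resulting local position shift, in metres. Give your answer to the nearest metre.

The local east axis at (φ, λ) is (−sin λ, cos λ, 0), so ΔE = −sin(-63.0809°)·258 + cos(-63.0809°)·338 = 383.07 m.
The local north axis is (−sin φ cos λ, −sin φ sin λ, cos φ), giving ΔN = 9.520 − 24.563 − 59.800 = -74.84 m.
Horizontal magnitude = √(ΔE² + ΔN²) = √(383.07² + (-74.84)²) = 390.31 m.

390 m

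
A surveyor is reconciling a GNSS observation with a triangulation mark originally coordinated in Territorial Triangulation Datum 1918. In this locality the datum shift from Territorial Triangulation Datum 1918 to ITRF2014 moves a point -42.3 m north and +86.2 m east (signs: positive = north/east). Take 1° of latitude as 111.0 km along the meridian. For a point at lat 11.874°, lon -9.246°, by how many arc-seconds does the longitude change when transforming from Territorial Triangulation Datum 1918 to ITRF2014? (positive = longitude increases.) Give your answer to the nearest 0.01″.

Δλ = 2.86″

At latitude 11.874°, cos φ = 0.978602.
1° of longitude at this latitude = 111.0 × cos φ = 108.62 km, so Δλ = 86.2 / 108624.9 = 0.0007936° = 2.857″.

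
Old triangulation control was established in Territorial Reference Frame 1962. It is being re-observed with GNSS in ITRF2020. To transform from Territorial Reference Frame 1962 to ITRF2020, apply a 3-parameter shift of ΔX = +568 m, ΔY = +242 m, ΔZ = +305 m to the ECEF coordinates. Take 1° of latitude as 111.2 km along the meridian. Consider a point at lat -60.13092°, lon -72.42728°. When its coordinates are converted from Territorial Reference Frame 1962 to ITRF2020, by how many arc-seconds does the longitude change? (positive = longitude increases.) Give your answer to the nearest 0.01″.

sin φ = -0.867166, cos φ = 0.498020, sin λ = -0.953335, cos λ = 0.301916.
East component: ΔE = −sin λ·ΔX + cos λ·ΔY = −(-0.953335)(568) + (0.301916)(242) = 614.56 m.
1° of latitude spans 111200 m; at latitude φ, 1° of longitude spans that × cos φ = 55379.8 m, so Δλ = 614.56 / 55379.8 × 3600 = 39.950″.

Δλ = 39.95″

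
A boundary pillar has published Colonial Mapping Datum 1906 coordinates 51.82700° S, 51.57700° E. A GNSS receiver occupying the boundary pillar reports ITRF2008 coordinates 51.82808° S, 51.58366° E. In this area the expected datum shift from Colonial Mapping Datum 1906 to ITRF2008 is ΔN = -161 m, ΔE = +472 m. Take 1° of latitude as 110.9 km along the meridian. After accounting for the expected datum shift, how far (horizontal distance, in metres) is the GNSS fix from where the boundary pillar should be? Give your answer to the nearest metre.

44 m

Observed coordinate differences: Δφ = -0.00108°, Δλ = +0.00666°.
Converting to metres (1° lat = 110900 m, cos φ = 0.618038): observed ΔN = -119.8 m, observed ΔE = 456.5 m.
Subtracting the expected shift leaves a residual of -119.8 − (-161) = 41.2 m north and 456.5 − (472) = -15.5 m east.
Residual distance = √(41.2² + (-15.5)²) = 44.1 m.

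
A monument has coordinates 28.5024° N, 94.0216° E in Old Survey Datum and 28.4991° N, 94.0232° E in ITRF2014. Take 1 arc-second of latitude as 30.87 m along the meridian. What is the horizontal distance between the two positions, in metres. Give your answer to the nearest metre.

399 m

Δφ = 28.4991° − 28.5024° = -0.0033°; Δλ = 94.0232° − 94.0216° = +0.0016°.
1° of latitude = 3600 × 30.87 = 111132 m.
ΔN = Δφ × 111132 = -366.7 m; ΔE = Δλ × 111132 × cos(28.5024°) = +0.0016 × 111132 × 0.878797 = 156.3 m.
Distance = √(ΔE² + ΔN²) = √(156.3² + (-366.7)²) = 398.6 m.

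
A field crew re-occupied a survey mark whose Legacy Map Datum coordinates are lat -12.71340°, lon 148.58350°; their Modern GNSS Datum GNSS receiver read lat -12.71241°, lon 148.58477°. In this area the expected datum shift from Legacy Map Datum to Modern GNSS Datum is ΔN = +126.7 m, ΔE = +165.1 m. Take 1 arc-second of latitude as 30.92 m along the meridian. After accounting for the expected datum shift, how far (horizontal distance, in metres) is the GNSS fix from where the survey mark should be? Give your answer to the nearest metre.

32 m

Observed coordinate differences: Δφ = +0.00099°, Δλ = +0.00127°.
Converting to metres (1° lat = 111312 m, cos φ = 0.975483): observed ΔN = 110.2 m, observed ΔE = 137.9 m.
Subtracting the expected shift leaves a residual of 110.2 − (126.7) = -16.5 m north and 137.9 − (165.1) = -27.2 m east.
Residual distance = √((-16.5)² + (-27.2)²) = 31.8 m.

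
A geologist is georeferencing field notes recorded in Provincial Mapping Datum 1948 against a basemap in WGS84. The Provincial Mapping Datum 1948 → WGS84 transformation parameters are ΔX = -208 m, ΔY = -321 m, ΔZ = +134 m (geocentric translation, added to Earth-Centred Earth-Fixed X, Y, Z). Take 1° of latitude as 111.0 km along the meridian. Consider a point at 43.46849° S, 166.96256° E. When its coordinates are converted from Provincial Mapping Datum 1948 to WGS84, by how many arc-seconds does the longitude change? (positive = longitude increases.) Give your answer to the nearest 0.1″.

sin φ = -0.687956, cos φ = 0.725753, sin λ = 0.225588, cos λ = -0.974223.
East component: ΔE = −sin λ·ΔX + cos λ·ΔY = −(0.225588)(-208) + (-0.974223)(-321) = 359.65 m.
1° of latitude spans 111000 m; at latitude φ, 1° of longitude spans that × cos φ = 80558.6 m, so Δλ = 359.65 / 80558.6 × 3600 = 16.072″.

Δλ = 16.1″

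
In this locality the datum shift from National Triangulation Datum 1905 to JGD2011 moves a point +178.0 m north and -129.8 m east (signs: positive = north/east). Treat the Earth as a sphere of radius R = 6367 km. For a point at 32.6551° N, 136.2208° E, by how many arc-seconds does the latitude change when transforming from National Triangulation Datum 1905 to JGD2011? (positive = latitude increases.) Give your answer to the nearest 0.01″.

Δφ = 5.77″

On a sphere of radius R, 1 rad of latitude = R, so Δφ = ΔN / R = 178.0 / 6367000 = 2.7957e-05 rad = 5.766″.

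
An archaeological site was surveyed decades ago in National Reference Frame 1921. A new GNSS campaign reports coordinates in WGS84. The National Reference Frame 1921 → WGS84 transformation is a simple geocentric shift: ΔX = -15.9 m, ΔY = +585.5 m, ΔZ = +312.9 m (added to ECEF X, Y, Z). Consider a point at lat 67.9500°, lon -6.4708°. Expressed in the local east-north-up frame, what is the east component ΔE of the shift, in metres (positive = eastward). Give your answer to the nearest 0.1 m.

At φ = 67.9500°, λ = -6.4708°: sin φ = 0.926857, cos φ = 0.375416, sin λ = -0.112697, cos λ = 0.993629.
ΔE = −sin λ·ΔX + cos λ·ΔY = −(-0.112697)·(-15.9) + (0.993629)·(585.5) = 579.98 m.

ΔE = 580.0 m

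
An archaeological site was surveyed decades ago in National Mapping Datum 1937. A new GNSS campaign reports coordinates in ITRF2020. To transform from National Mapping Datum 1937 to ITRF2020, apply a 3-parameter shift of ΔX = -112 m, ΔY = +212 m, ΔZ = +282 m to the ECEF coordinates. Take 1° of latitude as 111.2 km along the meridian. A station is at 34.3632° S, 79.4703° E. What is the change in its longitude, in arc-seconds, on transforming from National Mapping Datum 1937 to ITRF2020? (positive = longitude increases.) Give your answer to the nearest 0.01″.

Δλ = 5.84″

sin φ = -0.564437, cos φ = 0.825476, sin λ = 0.983160, cos λ = 0.182745.
East component: ΔE = −sin λ·ΔX + cos λ·ΔY = −(0.983160)(-112) + (0.182745)(212) = 148.86 m.
1° of latitude spans 111200 m; at latitude φ, 1° of longitude spans that × cos φ = 91793.0 m, so Δλ = 148.86 / 91793.0 × 3600 = 5.838″.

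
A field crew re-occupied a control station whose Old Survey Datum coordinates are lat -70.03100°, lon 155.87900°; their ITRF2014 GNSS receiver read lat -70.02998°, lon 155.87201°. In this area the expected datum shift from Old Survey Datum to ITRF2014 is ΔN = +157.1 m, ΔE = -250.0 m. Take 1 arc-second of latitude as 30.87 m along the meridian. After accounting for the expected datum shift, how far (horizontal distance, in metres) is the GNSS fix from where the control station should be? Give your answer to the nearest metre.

46 m

Observed coordinate differences: Δφ = +0.00102°, Δλ = -0.00699°.
Converting to metres (1° lat = 111132 m, cos φ = 0.341512): observed ΔN = 113.4 m, observed ΔE = -265.3 m.
Subtracting the expected shift leaves a residual of 113.4 − (157.1) = -43.7 m north and -265.3 − (-250.0) = -15.3 m east.
Residual distance = √((-43.7)² + (-15.3)²) = 46.3 m.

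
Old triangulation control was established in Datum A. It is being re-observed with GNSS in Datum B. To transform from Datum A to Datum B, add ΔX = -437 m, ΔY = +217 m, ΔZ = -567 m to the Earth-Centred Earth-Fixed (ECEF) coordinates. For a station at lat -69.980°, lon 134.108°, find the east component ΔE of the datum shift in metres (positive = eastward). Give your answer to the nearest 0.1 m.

The local east axis at (φ, λ) is (−sin λ, cos λ, 0), so ΔE = −sin(134.108°)·(-437) + cos(134.108°)·217 = 162.74 m.

ΔE = 162.7 m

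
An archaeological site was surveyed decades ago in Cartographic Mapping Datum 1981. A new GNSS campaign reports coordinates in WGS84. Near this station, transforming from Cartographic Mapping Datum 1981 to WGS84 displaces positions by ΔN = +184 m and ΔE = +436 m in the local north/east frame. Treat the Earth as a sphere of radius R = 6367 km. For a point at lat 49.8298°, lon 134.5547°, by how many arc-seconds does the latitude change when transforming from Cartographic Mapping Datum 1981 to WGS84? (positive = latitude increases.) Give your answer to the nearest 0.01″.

On a sphere of radius R, 1 rad of latitude = R, so Δφ = ΔN / R = 184.0 / 6367000 = 2.8899e-05 rad = 5.961″.

Δφ = 5.96″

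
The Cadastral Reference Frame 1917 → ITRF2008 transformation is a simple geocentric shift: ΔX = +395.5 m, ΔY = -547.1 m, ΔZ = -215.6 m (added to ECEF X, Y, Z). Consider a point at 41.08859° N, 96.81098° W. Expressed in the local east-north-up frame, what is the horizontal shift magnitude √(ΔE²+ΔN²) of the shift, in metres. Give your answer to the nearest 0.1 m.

At φ = 41.08859°, λ = -96.81098°: sin φ = 0.657225, cos φ = 0.753694, sin λ = -0.992943, cos λ = -0.118594.
ΔE = −sin λ·ΔX + cos λ·ΔY = −(-0.992943)·(395.5) + (-0.118594)·(-547.1) = 457.59 m.
ΔN = −sin φ cos λ·ΔX − sin φ sin λ·ΔY + cos φ·ΔZ = −(0.657225)(-0.118594)(395.5) − (0.657225)(-0.992943)(-547.1) + (0.753694)(-215.6) = -488.70 m.
Horizontal magnitude = √(ΔE² + ΔN²) = √(457.59² + (-488.70)²) = 669.49 m.

669.5 m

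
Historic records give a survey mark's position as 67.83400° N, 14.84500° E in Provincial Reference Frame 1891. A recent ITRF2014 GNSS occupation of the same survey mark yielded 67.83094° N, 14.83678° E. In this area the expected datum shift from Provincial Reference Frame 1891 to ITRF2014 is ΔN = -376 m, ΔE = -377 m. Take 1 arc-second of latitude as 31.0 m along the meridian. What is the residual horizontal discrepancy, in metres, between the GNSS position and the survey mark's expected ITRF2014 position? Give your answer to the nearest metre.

46 m

Observed coordinate differences: Δφ = -0.00306°, Δλ = -0.00822°.
Converting to metres (1° lat = 111600 m, cos φ = 0.377291): observed ΔN = -341.5 m, observed ΔE = -346.1 m.
Subtracting the expected shift leaves a residual of -341.5 − (-376) = 34.5 m north and -346.1 − (-377) = 30.9 m east.
Residual distance = √(34.5² + 30.9²) = 46.3 m.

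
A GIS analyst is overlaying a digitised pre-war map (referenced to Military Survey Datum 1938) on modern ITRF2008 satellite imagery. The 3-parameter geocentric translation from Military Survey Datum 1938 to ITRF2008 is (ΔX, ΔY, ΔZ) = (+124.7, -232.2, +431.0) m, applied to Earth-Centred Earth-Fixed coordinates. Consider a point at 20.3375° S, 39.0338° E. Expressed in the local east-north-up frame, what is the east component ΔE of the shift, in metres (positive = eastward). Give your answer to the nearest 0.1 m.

ΔE = -258.9 m

The local east axis at (φ, λ) is (−sin λ, cos λ, 0), so ΔE = −sin(39.0338°)·124.7 + cos(39.0338°)·(-232.2) = -258.90 m.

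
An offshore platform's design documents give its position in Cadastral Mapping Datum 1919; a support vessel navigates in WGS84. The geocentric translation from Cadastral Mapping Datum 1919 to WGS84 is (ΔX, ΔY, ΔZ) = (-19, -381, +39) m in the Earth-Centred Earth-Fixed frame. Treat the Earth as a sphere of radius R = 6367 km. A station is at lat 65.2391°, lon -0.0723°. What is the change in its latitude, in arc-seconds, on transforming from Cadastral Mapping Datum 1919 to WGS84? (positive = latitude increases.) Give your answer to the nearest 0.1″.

Δφ = 1.1″

sin φ = 0.908064, cos φ = 0.418832, sin λ = -0.001262, cos λ = 0.999999.
North component: ΔN = −sin φ cos λ·ΔX − sin φ sin λ·ΔY + cos φ·ΔZ = −(0.908064)(0.999999)(-19) − (0.908064)(-0.001262)(-381) + (0.418832)(39) = 33.15 m.
1° of latitude spans πR/180 = 111125 m, so Δφ = 33.15 / 111125 × 3600 = 1.074″.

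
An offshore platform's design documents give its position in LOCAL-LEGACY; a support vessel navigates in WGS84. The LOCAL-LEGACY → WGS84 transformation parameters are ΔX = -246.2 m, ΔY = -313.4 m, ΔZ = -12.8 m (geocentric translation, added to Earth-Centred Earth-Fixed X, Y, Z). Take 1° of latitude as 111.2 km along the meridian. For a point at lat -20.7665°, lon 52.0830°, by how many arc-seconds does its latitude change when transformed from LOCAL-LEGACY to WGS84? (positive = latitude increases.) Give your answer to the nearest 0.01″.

Δφ = -4.96″

sin φ = -0.354560, cos φ = 0.935033, sin λ = 0.788902, cos λ = 0.614519.
North component: ΔN = −sin φ cos λ·ΔX − sin φ sin λ·ΔY + cos φ·ΔZ = −(-0.354560)(0.614519)(-246.2) − (-0.354560)(0.788902)(-313.4) + (0.935033)(-12.8) = -153.27 m.
1° of latitude spans 111200 m, so Δφ = -153.27 / 111200 × 3600 = -4.962″.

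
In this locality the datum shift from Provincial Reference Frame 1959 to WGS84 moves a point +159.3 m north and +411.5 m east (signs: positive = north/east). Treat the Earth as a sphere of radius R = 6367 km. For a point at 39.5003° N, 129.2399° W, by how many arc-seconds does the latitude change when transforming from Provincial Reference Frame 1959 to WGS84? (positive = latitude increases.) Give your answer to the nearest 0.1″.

On a sphere of radius R, 1 rad of latitude = R, so Δφ = ΔN / R = 159.3 / 6367000 = 2.5020e-05 rad = 5.161″.

Δφ = 5.2″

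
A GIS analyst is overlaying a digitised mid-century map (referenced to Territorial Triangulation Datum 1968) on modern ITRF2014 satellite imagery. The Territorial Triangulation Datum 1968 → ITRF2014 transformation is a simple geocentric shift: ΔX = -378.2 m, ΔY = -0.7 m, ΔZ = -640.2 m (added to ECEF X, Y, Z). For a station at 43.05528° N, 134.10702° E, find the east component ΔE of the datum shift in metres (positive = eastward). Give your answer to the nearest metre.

ΔE = 272 m

The local east axis at (φ, λ) is (−sin λ, cos λ, 0), so ΔE = −sin(134.10702°)·(-378.2) + cos(134.10702°)·(-0.7) = 272.05 m.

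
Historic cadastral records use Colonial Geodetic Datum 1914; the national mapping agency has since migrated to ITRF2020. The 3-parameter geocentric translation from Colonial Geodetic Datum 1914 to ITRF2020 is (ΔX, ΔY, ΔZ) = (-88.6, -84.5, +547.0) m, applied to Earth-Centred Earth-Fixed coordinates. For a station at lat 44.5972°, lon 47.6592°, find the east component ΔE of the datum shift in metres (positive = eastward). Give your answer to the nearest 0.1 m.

ΔE = 8.6 m

At φ = 44.5972°, λ = 47.6592°: sin φ = 0.702118, cos φ = 0.712060, sin λ = 0.739152, cos λ = 0.673539.
ΔE = −sin λ·ΔX + cos λ·ΔY = −(0.739152)·(-88.6) + (0.673539)·(-84.5) = 8.57 m.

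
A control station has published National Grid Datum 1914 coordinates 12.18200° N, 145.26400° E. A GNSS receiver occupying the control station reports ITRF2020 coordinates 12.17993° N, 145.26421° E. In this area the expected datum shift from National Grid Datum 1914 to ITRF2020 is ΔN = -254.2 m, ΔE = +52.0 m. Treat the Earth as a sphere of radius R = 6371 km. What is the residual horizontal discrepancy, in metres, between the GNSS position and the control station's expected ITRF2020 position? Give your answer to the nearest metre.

38 m

Observed coordinate differences: Δφ = -0.00207°, Δλ = +0.00021°.
Converting to metres (1° lat = 111195 m, cos φ = 0.977482): observed ΔN = -230.2 m, observed ΔE = 22.8 m.
Subtracting the expected shift leaves a residual of -230.2 − (-254.2) = 24.0 m north and 22.8 − (52.0) = -29.2 m east.
Residual distance = √(24.0² + (-29.2)²) = 37.8 m.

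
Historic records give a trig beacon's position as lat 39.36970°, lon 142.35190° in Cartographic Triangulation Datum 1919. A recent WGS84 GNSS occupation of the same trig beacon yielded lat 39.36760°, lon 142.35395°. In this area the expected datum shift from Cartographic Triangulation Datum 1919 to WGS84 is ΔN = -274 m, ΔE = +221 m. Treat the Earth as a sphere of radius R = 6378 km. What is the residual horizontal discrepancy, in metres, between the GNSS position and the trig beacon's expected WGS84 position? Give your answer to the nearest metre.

60 m

Observed coordinate differences: Δφ = -0.00210°, Δλ = +0.00205°.
Converting to metres (1° lat = 111317 m, cos φ = 0.773069): observed ΔN = -233.8 m, observed ΔE = 176.4 m.
Subtracting the expected shift leaves a residual of -233.8 − (-274) = 40.2 m north and 176.4 − (221) = -44.6 m east.
Residual distance = √(40.2² + (-44.6)²) = 60.1 m.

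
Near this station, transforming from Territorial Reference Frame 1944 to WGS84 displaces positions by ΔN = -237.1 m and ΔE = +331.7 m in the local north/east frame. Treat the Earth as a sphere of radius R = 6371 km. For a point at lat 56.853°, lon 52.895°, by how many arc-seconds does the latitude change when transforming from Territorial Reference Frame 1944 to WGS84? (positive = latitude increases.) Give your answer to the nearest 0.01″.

On a sphere of radius R, 1 rad of latitude = R, so Δφ = ΔN / R = -237.1 / 6371000 = -3.7216e-05 rad = -7.676″.

Δφ = -7.68″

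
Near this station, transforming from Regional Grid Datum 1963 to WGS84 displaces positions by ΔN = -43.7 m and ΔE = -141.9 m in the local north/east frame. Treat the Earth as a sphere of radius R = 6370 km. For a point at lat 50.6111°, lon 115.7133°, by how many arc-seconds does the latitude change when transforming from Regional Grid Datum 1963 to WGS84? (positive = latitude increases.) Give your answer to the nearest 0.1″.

Δφ = -1.4″

On a sphere of radius R, 1 rad of latitude = R, so Δφ = ΔN / R = -43.7 / 6370000 = -6.8603e-06 rad = -1.415″.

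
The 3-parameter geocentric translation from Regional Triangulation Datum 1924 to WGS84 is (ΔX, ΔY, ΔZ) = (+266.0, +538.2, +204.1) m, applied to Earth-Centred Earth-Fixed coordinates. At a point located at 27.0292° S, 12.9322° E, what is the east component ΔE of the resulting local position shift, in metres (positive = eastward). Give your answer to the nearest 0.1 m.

ΔE = 465.0 m

The local east axis at (φ, λ) is (−sin λ, cos λ, 0), so ΔE = −sin(12.9322°)·266.0 + cos(12.9322°)·538.2 = 465.02 m.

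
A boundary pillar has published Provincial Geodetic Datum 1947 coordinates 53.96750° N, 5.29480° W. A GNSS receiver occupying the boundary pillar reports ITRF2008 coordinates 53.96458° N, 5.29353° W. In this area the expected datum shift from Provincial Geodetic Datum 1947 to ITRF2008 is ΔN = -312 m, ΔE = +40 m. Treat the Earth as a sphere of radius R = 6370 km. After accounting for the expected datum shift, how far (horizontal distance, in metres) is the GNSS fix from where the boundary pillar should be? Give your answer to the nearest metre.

45 m

Observed coordinate differences: Δφ = -0.00292°, Δλ = +0.00127°.
Converting to metres (1° lat = 111177 m, cos φ = 0.588244): observed ΔN = -324.6 m, observed ΔE = 83.1 m.
Subtracting the expected shift leaves a residual of -324.6 − (-312) = -12.6 m north and 83.1 − (40) = 43.1 m east.
Residual distance = √((-12.6)² + 43.1²) = 44.9 m.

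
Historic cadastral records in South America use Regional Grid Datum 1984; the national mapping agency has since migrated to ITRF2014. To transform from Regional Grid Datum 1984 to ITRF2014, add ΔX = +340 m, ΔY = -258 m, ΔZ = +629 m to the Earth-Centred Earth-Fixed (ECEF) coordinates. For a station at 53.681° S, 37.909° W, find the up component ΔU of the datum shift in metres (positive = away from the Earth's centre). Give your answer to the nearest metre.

ΔU = -254 m

The local up (radial) axis is (cos φ cos λ, cos φ sin λ, sin φ), giving ΔU = 158.883 + 93.887 − 506.805 = -254.04 m.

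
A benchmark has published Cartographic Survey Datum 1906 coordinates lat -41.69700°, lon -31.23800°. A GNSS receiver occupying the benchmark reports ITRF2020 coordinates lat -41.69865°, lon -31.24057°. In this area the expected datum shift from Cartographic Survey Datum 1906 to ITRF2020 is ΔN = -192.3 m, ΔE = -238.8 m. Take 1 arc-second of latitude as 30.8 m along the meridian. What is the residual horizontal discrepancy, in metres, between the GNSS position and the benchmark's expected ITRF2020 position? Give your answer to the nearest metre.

Observed coordinate differences: Δφ = -0.00165°, Δλ = -0.00257°.
Converting to metres (1° lat = 110880 m, cos φ = 0.746673): observed ΔN = -183.0 m, observed ΔE = -212.8 m.
Subtracting the expected shift leaves a residual of -183.0 − (-192.3) = 9.3 m north and -212.8 − (-238.8) = 26.0 m east.
Residual distance = √(9.3² + 26.0²) = 27.7 m.

28 m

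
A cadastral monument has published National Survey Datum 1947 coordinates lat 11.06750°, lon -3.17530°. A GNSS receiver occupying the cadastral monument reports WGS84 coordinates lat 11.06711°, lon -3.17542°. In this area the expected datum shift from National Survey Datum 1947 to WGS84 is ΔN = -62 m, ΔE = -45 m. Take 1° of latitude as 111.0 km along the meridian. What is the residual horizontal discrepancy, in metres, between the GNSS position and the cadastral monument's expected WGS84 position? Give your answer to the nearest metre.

Observed coordinate differences: Δφ = -0.00039°, Δλ = -0.00012°.
Converting to metres (1° lat = 111000 m, cos φ = 0.981402): observed ΔN = -43.3 m, observed ΔE = -13.1 m.
Subtracting the expected shift leaves a residual of -43.3 − (-62) = 18.7 m north and -13.1 − (-45) = 31.9 m east.
Residual distance = √(18.7² + 31.9²) = 37.0 m.

37 m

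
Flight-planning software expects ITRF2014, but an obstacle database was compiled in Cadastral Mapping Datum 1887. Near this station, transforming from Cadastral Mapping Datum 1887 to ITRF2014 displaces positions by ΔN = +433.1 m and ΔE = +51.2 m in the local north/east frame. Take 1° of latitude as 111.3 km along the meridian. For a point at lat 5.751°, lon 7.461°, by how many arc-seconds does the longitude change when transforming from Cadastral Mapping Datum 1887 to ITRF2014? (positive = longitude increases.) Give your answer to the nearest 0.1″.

At latitude 5.751°, cos φ = 0.994967.
1° of longitude at this latitude = 111.3 × cos φ = 110.74 km, so Δλ = 51.2 / 110739.8 = 0.0004623° = 1.664″.

Δλ = 1.7″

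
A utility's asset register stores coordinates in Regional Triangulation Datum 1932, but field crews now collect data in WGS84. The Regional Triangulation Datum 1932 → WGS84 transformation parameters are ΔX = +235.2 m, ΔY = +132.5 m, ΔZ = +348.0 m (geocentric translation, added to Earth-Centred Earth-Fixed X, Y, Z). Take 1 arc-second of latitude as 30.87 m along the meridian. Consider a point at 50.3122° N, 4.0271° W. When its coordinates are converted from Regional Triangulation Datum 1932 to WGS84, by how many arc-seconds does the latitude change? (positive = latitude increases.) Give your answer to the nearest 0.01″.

sin φ = 0.769536, cos φ = 0.638604, sin λ = -0.070228, cos λ = 0.997531.
North component: ΔN = −sin φ cos λ·ΔX − sin φ sin λ·ΔY + cos φ·ΔZ = −(0.769536)(0.997531)(235.2) − (0.769536)(-0.070228)(132.5) + (0.638604)(348.0) = 48.85 m.
1° of latitude spans 3600 × 30.87 = 111132 m, so Δφ = 48.85 / 111132 × 3600 = 1.582″.

Δφ = 1.58″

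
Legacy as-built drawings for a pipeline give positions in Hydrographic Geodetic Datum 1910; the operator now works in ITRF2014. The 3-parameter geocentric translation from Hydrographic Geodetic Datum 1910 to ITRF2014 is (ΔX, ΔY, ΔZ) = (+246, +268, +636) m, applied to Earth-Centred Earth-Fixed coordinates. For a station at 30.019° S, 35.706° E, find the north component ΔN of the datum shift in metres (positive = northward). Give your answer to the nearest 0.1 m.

The local north axis is (−sin φ cos λ, −sin φ sin λ, cos φ), giving ΔN = 99.936 + 78.251 + 550.687 = 728.87 m.

ΔN = 728.9 m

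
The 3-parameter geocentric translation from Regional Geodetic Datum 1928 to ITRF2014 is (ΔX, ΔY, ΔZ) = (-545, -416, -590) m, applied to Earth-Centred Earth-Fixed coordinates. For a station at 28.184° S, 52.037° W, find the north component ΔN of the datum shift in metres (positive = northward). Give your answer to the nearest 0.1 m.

At φ = -28.184°, λ = -52.037°: sin φ = -0.472305, cos φ = 0.881435, sin λ = -0.788408, cos λ = 0.615152.
ΔN = −sin φ cos λ·ΔX − sin φ sin λ·ΔY + cos φ·ΔZ = −(-0.472305)(0.615152)(-545) − (-0.472305)(-0.788408)(-416) + (0.881435)(-590) = -523.49 m.

ΔN = -523.5 m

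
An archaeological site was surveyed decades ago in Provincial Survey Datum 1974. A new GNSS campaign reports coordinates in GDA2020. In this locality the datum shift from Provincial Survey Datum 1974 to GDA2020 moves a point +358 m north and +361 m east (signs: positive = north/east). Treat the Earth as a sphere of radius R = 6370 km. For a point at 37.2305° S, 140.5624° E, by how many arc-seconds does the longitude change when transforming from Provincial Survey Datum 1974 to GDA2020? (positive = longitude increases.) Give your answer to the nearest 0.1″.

At latitude -37.2305°, cos φ = 0.796208.
One radian of longitude at latitude φ spans R cos φ, so Δλ = ΔE / (R cos φ) = 361.0 / (6370000 × 0.796208) = 7.1177e-05 rad = 14.681″.

Δλ = 14.7″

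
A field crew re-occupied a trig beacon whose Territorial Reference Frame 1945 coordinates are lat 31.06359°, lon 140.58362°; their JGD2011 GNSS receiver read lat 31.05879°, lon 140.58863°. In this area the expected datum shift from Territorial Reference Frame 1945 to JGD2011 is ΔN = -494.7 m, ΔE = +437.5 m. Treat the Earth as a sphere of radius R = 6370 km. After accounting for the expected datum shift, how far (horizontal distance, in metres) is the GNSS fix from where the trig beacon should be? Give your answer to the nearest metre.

Observed coordinate differences: Δφ = -0.00480°, Δλ = +0.00501°.
Converting to metres (1° lat = 111177 m, cos φ = 0.856595): observed ΔN = -533.7 m, observed ΔE = 477.1 m.
Subtracting the expected shift leaves a residual of -533.7 − (-494.7) = -39.0 m north and 477.1 − (437.5) = 39.6 m east.
Residual distance = √((-39.0)² + 39.6²) = 55.6 m.

56 m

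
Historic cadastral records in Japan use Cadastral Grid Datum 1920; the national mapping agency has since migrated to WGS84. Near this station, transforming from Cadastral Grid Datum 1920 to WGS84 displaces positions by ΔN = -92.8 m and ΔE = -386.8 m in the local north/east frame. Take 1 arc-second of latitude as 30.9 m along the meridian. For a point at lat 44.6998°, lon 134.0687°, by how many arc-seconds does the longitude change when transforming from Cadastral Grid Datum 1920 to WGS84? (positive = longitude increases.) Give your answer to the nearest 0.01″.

Δλ = -17.61″

At latitude 44.6998°, cos φ = 0.710802.
1″ of longitude at this latitude = 30.90 × cos φ = 21.9638 m, so Δλ = -386.8 / 21.9638 = -17.611″.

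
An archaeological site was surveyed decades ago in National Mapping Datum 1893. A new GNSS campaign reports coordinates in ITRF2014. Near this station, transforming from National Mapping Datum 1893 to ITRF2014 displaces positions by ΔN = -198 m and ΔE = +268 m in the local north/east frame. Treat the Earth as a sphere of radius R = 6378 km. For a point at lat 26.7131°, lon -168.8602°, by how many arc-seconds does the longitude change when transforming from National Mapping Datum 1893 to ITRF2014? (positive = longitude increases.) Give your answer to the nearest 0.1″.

At latitude 26.7131°, cos φ = 0.893269.
One radian of longitude at latitude φ spans R cos φ, so Δλ = ΔE / (R cos φ) = 268.0 / (6378000 × 0.893269) = 4.7040e-05 rad = 9.703″.

Δλ = 9.7″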